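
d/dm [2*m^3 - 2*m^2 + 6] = 2*m*(3*m - 2)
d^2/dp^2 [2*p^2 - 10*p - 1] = 4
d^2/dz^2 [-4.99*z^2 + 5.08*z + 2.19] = -9.98000000000000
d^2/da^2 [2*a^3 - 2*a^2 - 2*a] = 12*a - 4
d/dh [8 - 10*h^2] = -20*h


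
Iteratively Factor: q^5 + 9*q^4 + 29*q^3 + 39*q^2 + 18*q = (q + 3)*(q^4 + 6*q^3 + 11*q^2 + 6*q) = (q + 1)*(q + 3)*(q^3 + 5*q^2 + 6*q) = q*(q + 1)*(q + 3)*(q^2 + 5*q + 6) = q*(q + 1)*(q + 2)*(q + 3)*(q + 3)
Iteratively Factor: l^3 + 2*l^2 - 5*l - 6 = (l - 2)*(l^2 + 4*l + 3) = (l - 2)*(l + 1)*(l + 3)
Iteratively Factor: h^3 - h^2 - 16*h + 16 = (h - 4)*(h^2 + 3*h - 4) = (h - 4)*(h - 1)*(h + 4)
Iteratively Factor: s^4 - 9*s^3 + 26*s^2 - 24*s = (s - 3)*(s^3 - 6*s^2 + 8*s) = (s - 4)*(s - 3)*(s^2 - 2*s) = s*(s - 4)*(s - 3)*(s - 2)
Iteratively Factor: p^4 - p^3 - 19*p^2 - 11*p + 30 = (p - 1)*(p^3 - 19*p - 30) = (p - 5)*(p - 1)*(p^2 + 5*p + 6) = (p - 5)*(p - 1)*(p + 3)*(p + 2)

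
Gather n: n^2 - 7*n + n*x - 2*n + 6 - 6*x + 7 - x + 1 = n^2 + n*(x - 9) - 7*x + 14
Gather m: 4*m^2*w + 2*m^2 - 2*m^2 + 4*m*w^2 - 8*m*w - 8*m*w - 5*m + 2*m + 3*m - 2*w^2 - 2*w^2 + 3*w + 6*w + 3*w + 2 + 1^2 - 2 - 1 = 4*m^2*w + m*(4*w^2 - 16*w) - 4*w^2 + 12*w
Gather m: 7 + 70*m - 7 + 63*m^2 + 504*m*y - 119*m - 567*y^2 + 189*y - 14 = 63*m^2 + m*(504*y - 49) - 567*y^2 + 189*y - 14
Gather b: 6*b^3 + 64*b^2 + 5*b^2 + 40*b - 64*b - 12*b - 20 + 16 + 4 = 6*b^3 + 69*b^2 - 36*b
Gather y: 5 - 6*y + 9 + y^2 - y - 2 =y^2 - 7*y + 12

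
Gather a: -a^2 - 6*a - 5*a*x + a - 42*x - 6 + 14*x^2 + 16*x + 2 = -a^2 + a*(-5*x - 5) + 14*x^2 - 26*x - 4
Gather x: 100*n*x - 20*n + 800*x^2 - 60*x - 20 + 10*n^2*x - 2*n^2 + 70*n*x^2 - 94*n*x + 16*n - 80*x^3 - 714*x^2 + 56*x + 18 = -2*n^2 - 4*n - 80*x^3 + x^2*(70*n + 86) + x*(10*n^2 + 6*n - 4) - 2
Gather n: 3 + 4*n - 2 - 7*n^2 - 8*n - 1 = -7*n^2 - 4*n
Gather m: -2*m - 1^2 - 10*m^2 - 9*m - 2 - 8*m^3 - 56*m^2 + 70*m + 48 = -8*m^3 - 66*m^2 + 59*m + 45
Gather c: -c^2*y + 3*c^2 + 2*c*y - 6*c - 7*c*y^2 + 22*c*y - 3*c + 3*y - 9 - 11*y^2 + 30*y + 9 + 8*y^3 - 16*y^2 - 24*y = c^2*(3 - y) + c*(-7*y^2 + 24*y - 9) + 8*y^3 - 27*y^2 + 9*y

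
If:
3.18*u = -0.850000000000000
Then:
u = -0.27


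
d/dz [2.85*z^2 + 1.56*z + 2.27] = 5.7*z + 1.56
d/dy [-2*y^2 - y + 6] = -4*y - 1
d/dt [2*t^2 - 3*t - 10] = 4*t - 3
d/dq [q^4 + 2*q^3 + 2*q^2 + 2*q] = 4*q^3 + 6*q^2 + 4*q + 2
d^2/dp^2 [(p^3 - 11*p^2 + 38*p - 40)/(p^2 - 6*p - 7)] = 30*(p^3 - 15*p^2 + 111*p - 257)/(p^6 - 18*p^5 + 87*p^4 + 36*p^3 - 609*p^2 - 882*p - 343)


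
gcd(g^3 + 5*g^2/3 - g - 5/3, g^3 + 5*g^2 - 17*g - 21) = g + 1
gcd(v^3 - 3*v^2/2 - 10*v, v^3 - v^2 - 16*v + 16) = v - 4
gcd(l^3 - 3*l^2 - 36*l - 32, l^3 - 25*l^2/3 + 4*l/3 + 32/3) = l^2 - 7*l - 8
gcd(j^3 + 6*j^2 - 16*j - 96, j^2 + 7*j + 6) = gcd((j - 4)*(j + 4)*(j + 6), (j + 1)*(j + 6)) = j + 6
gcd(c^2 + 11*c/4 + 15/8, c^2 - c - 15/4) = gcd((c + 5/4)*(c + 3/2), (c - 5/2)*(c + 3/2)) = c + 3/2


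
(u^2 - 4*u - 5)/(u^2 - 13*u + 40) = (u + 1)/(u - 8)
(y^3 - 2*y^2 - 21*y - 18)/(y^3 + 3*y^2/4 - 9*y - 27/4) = 4*(y^2 - 5*y - 6)/(4*y^2 - 9*y - 9)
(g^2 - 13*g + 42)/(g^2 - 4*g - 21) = (g - 6)/(g + 3)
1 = 1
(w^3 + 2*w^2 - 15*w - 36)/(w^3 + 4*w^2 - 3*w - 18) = (w - 4)/(w - 2)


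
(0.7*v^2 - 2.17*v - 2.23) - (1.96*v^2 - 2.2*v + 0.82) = -1.26*v^2 + 0.0300000000000002*v - 3.05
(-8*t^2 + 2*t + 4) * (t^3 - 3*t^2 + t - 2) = -8*t^5 + 26*t^4 - 10*t^3 + 6*t^2 - 8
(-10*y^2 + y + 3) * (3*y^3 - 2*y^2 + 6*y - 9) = -30*y^5 + 23*y^4 - 53*y^3 + 90*y^2 + 9*y - 27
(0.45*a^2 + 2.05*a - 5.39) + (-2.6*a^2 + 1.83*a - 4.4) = -2.15*a^2 + 3.88*a - 9.79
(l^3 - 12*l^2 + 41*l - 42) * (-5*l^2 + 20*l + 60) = -5*l^5 + 80*l^4 - 385*l^3 + 310*l^2 + 1620*l - 2520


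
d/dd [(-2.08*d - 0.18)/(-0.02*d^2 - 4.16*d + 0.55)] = (0.0416*d^2 + 8.6528*d - (0.04*d + 4.16)*(2.08*d + 0.18) - 1.144)/(0.02*d^2 + 4.16*d - 0.55)^2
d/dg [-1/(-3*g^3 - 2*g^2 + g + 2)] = (-9*g^2 - 4*g + 1)/(3*g^3 + 2*g^2 - g - 2)^2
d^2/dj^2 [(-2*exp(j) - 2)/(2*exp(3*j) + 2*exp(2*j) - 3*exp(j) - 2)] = (-32*exp(6*j) - 96*exp(5*j) - 144*exp(4*j) - 124*exp(3*j) - 84*exp(2*j) - 38*exp(j) + 4)*exp(j)/(8*exp(9*j) + 24*exp(8*j) - 12*exp(7*j) - 88*exp(6*j) - 30*exp(5*j) + 102*exp(4*j) + 69*exp(3*j) - 30*exp(2*j) - 36*exp(j) - 8)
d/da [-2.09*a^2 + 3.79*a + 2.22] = 3.79 - 4.18*a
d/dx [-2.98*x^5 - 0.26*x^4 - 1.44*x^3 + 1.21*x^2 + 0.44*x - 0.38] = -14.9*x^4 - 1.04*x^3 - 4.32*x^2 + 2.42*x + 0.44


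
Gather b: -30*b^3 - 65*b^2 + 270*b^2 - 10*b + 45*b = -30*b^3 + 205*b^2 + 35*b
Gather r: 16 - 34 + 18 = 0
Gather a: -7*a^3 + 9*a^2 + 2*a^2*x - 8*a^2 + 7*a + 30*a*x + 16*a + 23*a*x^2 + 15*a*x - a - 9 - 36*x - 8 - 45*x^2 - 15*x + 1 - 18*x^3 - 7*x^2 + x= -7*a^3 + a^2*(2*x + 1) + a*(23*x^2 + 45*x + 22) - 18*x^3 - 52*x^2 - 50*x - 16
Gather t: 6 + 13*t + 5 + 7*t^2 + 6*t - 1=7*t^2 + 19*t + 10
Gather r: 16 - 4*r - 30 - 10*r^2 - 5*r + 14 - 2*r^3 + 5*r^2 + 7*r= -2*r^3 - 5*r^2 - 2*r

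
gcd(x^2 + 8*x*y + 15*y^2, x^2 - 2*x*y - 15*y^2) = x + 3*y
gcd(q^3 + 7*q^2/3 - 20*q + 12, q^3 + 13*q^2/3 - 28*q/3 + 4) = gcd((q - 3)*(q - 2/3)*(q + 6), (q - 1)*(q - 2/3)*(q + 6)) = q^2 + 16*q/3 - 4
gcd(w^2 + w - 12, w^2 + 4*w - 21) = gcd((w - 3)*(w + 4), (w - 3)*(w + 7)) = w - 3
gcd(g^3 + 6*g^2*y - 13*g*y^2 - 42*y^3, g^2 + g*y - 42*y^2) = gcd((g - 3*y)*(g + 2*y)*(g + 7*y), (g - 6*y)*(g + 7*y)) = g + 7*y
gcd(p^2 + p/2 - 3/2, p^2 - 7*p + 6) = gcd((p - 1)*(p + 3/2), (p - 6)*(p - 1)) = p - 1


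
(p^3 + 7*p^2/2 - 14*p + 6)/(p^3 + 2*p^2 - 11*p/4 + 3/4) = 2*(p^2 + 4*p - 12)/(2*p^2 + 5*p - 3)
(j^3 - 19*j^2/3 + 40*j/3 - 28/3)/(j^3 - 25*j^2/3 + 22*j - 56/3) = (j - 2)/(j - 4)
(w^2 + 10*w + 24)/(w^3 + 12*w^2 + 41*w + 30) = (w + 4)/(w^2 + 6*w + 5)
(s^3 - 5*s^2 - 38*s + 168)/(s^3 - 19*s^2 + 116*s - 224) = (s + 6)/(s - 8)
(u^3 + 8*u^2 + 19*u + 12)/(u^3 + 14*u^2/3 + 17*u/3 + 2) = 3*(u + 4)/(3*u + 2)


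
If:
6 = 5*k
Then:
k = 6/5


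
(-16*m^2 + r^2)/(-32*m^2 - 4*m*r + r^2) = (-4*m + r)/(-8*m + r)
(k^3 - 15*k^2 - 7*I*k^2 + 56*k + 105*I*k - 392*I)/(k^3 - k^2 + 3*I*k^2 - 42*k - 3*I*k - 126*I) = (k^2 - k*(8 + 7*I) + 56*I)/(k^2 + 3*k*(2 + I) + 18*I)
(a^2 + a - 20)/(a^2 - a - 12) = (a + 5)/(a + 3)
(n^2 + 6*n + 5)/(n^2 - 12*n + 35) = (n^2 + 6*n + 5)/(n^2 - 12*n + 35)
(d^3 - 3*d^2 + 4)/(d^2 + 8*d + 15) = (d^3 - 3*d^2 + 4)/(d^2 + 8*d + 15)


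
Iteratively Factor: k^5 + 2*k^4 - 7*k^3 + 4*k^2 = (k)*(k^4 + 2*k^3 - 7*k^2 + 4*k) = k*(k + 4)*(k^3 - 2*k^2 + k) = k*(k - 1)*(k + 4)*(k^2 - k) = k^2*(k - 1)*(k + 4)*(k - 1)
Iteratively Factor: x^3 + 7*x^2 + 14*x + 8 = (x + 2)*(x^2 + 5*x + 4) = (x + 1)*(x + 2)*(x + 4)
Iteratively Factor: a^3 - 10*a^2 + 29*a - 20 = (a - 5)*(a^2 - 5*a + 4) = (a - 5)*(a - 4)*(a - 1)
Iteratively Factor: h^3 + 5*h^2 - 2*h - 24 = (h + 4)*(h^2 + h - 6) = (h + 3)*(h + 4)*(h - 2)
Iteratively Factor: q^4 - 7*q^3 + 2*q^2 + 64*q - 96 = (q + 3)*(q^3 - 10*q^2 + 32*q - 32) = (q - 4)*(q + 3)*(q^2 - 6*q + 8) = (q - 4)*(q - 2)*(q + 3)*(q - 4)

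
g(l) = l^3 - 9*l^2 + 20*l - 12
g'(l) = 3*l^2 - 18*l + 20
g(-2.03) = -98.05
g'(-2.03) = 68.90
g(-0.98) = -41.18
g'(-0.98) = 40.52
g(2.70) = -3.93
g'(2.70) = -6.73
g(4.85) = -12.62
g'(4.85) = 3.27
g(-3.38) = -221.03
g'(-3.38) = 115.11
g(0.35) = -6.06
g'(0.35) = 14.07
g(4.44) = -13.09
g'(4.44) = -0.78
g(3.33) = -8.27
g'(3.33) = -6.67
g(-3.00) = -180.00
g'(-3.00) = 101.00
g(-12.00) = -3276.00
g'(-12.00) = 668.00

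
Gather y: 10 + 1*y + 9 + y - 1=2*y + 18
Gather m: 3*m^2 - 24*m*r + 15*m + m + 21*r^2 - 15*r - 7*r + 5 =3*m^2 + m*(16 - 24*r) + 21*r^2 - 22*r + 5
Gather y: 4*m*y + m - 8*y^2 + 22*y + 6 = m - 8*y^2 + y*(4*m + 22) + 6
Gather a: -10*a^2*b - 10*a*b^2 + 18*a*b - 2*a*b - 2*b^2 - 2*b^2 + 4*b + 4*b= -10*a^2*b + a*(-10*b^2 + 16*b) - 4*b^2 + 8*b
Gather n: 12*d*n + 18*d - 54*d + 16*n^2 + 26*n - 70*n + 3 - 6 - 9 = -36*d + 16*n^2 + n*(12*d - 44) - 12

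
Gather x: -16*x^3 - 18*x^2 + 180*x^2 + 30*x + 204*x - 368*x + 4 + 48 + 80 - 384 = -16*x^3 + 162*x^2 - 134*x - 252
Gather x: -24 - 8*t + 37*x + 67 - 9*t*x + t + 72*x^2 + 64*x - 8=-7*t + 72*x^2 + x*(101 - 9*t) + 35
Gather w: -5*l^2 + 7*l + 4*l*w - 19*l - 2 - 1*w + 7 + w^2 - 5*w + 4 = -5*l^2 - 12*l + w^2 + w*(4*l - 6) + 9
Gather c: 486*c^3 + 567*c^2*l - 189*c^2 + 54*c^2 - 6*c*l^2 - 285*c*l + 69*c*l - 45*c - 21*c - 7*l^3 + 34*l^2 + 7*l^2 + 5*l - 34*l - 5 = 486*c^3 + c^2*(567*l - 135) + c*(-6*l^2 - 216*l - 66) - 7*l^3 + 41*l^2 - 29*l - 5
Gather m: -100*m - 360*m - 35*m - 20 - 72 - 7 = -495*m - 99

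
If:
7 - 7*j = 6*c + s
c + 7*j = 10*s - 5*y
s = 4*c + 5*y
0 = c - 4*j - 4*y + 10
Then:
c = -1022/1371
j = 1319/914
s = 1253/914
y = 2387/2742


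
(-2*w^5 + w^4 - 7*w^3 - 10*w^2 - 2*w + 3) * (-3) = 6*w^5 - 3*w^4 + 21*w^3 + 30*w^2 + 6*w - 9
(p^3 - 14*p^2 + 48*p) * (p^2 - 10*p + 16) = p^5 - 24*p^4 + 204*p^3 - 704*p^2 + 768*p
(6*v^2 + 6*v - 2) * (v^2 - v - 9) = 6*v^4 - 62*v^2 - 52*v + 18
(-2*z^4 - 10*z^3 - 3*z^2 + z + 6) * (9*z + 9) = -18*z^5 - 108*z^4 - 117*z^3 - 18*z^2 + 63*z + 54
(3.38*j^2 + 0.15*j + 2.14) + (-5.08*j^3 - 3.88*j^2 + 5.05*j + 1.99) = -5.08*j^3 - 0.5*j^2 + 5.2*j + 4.13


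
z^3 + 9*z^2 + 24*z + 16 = (z + 1)*(z + 4)^2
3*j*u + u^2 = u*(3*j + u)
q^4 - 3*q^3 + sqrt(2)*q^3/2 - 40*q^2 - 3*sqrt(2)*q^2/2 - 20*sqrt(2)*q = q*(q - 8)*(q + 5)*(q + sqrt(2)/2)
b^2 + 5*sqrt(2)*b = b*(b + 5*sqrt(2))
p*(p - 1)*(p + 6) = p^3 + 5*p^2 - 6*p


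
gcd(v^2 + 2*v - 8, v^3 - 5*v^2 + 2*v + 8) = v - 2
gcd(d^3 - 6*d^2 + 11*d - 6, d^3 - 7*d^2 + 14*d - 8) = d^2 - 3*d + 2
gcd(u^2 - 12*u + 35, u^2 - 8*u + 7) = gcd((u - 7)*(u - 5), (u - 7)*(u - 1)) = u - 7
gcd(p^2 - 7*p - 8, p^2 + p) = p + 1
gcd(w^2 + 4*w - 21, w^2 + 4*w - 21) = w^2 + 4*w - 21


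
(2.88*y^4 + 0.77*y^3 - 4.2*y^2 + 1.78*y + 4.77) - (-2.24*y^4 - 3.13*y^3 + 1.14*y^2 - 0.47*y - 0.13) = 5.12*y^4 + 3.9*y^3 - 5.34*y^2 + 2.25*y + 4.9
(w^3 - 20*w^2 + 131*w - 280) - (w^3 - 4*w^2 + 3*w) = -16*w^2 + 128*w - 280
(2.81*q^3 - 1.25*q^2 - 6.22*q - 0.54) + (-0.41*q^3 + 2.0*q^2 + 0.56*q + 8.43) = 2.4*q^3 + 0.75*q^2 - 5.66*q + 7.89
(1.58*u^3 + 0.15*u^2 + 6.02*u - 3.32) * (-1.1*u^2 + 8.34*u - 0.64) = -1.738*u^5 + 13.0122*u^4 - 6.3822*u^3 + 53.7628*u^2 - 31.5416*u + 2.1248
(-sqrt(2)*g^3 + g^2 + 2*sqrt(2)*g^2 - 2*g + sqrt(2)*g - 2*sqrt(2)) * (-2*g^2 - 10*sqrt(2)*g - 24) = 2*sqrt(2)*g^5 - 4*sqrt(2)*g^4 + 18*g^4 - 36*g^3 + 12*sqrt(2)*g^3 - 44*g^2 - 24*sqrt(2)*g^2 - 24*sqrt(2)*g + 88*g + 48*sqrt(2)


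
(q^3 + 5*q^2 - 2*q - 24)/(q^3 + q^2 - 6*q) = (q + 4)/q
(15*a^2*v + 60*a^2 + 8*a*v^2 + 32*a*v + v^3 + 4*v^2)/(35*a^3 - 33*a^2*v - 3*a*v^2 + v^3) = (3*a*v + 12*a + v^2 + 4*v)/(7*a^2 - 8*a*v + v^2)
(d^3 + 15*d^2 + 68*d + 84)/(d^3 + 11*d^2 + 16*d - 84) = (d + 2)/(d - 2)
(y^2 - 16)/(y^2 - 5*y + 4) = (y + 4)/(y - 1)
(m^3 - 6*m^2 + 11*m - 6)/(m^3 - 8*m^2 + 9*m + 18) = (m^2 - 3*m + 2)/(m^2 - 5*m - 6)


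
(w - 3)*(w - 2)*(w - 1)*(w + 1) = w^4 - 5*w^3 + 5*w^2 + 5*w - 6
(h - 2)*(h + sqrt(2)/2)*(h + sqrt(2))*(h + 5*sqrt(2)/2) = h^4 - 2*h^3 + 4*sqrt(2)*h^3 - 8*sqrt(2)*h^2 + 17*h^2/2 - 17*h + 5*sqrt(2)*h/2 - 5*sqrt(2)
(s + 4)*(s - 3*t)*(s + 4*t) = s^3 + s^2*t + 4*s^2 - 12*s*t^2 + 4*s*t - 48*t^2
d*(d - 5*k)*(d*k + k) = d^3*k - 5*d^2*k^2 + d^2*k - 5*d*k^2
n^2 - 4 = (n - 2)*(n + 2)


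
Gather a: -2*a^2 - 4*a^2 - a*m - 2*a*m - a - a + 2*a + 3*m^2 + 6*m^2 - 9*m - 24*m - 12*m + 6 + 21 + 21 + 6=-6*a^2 - 3*a*m + 9*m^2 - 45*m + 54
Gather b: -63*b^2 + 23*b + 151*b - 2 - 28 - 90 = -63*b^2 + 174*b - 120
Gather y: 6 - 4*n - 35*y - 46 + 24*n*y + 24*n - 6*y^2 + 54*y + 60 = 20*n - 6*y^2 + y*(24*n + 19) + 20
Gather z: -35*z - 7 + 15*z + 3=-20*z - 4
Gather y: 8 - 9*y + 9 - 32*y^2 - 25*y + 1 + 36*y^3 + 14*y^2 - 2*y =36*y^3 - 18*y^2 - 36*y + 18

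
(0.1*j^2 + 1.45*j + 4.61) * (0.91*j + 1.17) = 0.091*j^3 + 1.4365*j^2 + 5.8916*j + 5.3937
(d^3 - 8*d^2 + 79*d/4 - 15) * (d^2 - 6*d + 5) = d^5 - 14*d^4 + 291*d^3/4 - 347*d^2/2 + 755*d/4 - 75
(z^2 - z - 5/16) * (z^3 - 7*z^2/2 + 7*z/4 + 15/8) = z^5 - 9*z^4/2 + 79*z^3/16 + 39*z^2/32 - 155*z/64 - 75/128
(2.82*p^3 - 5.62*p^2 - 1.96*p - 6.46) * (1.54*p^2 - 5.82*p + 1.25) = 4.3428*p^5 - 25.0672*p^4 + 33.215*p^3 - 5.5662*p^2 + 35.1472*p - 8.075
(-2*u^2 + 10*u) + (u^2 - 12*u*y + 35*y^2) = -u^2 - 12*u*y + 10*u + 35*y^2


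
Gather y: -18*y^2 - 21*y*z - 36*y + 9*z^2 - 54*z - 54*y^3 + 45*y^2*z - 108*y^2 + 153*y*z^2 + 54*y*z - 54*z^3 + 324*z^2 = -54*y^3 + y^2*(45*z - 126) + y*(153*z^2 + 33*z - 36) - 54*z^3 + 333*z^2 - 54*z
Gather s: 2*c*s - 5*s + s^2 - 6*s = s^2 + s*(2*c - 11)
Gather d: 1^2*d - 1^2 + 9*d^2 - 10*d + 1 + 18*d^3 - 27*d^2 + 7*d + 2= 18*d^3 - 18*d^2 - 2*d + 2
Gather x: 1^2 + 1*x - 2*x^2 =-2*x^2 + x + 1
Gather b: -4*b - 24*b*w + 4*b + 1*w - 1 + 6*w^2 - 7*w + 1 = -24*b*w + 6*w^2 - 6*w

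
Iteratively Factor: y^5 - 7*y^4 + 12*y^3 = (y)*(y^4 - 7*y^3 + 12*y^2) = y*(y - 4)*(y^3 - 3*y^2) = y*(y - 4)*(y - 3)*(y^2) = y^2*(y - 4)*(y - 3)*(y)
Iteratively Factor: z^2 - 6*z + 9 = (z - 3)*(z - 3)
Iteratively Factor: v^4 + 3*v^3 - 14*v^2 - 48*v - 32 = (v + 1)*(v^3 + 2*v^2 - 16*v - 32) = (v + 1)*(v + 2)*(v^2 - 16) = (v - 4)*(v + 1)*(v + 2)*(v + 4)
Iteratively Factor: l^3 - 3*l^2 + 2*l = (l)*(l^2 - 3*l + 2) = l*(l - 2)*(l - 1)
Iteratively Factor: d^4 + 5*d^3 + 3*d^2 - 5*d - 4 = (d + 4)*(d^3 + d^2 - d - 1) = (d + 1)*(d + 4)*(d^2 - 1) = (d - 1)*(d + 1)*(d + 4)*(d + 1)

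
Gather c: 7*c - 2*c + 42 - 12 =5*c + 30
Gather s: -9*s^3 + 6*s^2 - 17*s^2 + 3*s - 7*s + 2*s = -9*s^3 - 11*s^2 - 2*s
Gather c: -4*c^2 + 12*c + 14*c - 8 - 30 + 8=-4*c^2 + 26*c - 30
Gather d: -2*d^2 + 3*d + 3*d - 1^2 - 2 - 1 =-2*d^2 + 6*d - 4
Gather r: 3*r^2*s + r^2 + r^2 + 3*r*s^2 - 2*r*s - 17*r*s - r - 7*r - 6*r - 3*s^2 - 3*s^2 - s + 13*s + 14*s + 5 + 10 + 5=r^2*(3*s + 2) + r*(3*s^2 - 19*s - 14) - 6*s^2 + 26*s + 20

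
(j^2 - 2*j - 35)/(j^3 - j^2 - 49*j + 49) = (j + 5)/(j^2 + 6*j - 7)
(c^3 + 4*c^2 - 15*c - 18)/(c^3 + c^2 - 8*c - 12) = (c^2 + 7*c + 6)/(c^2 + 4*c + 4)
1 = 1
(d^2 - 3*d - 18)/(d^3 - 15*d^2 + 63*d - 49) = (d^2 - 3*d - 18)/(d^3 - 15*d^2 + 63*d - 49)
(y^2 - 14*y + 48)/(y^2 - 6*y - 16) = (y - 6)/(y + 2)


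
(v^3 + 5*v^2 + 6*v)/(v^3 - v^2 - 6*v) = (v + 3)/(v - 3)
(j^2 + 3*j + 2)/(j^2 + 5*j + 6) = (j + 1)/(j + 3)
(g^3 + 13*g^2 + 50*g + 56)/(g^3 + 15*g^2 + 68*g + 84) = (g + 4)/(g + 6)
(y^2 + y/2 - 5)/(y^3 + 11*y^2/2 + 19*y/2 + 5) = (y - 2)/(y^2 + 3*y + 2)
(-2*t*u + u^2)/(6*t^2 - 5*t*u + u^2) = -u/(3*t - u)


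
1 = 1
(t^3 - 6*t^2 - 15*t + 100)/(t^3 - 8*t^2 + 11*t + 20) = (t^2 - t - 20)/(t^2 - 3*t - 4)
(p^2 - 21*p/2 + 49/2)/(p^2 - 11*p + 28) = (p - 7/2)/(p - 4)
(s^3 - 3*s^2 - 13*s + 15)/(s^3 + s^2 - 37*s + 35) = (s + 3)/(s + 7)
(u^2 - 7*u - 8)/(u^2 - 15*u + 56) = (u + 1)/(u - 7)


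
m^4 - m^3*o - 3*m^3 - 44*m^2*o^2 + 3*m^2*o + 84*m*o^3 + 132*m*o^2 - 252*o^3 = (m - 3)*(m - 6*o)*(m - 2*o)*(m + 7*o)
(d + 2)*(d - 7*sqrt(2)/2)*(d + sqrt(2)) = d^3 - 5*sqrt(2)*d^2/2 + 2*d^2 - 5*sqrt(2)*d - 7*d - 14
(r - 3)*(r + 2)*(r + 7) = r^3 + 6*r^2 - 13*r - 42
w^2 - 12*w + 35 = (w - 7)*(w - 5)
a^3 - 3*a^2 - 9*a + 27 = (a - 3)^2*(a + 3)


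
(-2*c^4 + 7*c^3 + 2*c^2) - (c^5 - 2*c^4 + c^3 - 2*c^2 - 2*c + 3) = -c^5 + 6*c^3 + 4*c^2 + 2*c - 3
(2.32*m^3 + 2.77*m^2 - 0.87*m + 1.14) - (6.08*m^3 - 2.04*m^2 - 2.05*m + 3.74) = -3.76*m^3 + 4.81*m^2 + 1.18*m - 2.6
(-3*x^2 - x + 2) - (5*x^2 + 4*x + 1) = -8*x^2 - 5*x + 1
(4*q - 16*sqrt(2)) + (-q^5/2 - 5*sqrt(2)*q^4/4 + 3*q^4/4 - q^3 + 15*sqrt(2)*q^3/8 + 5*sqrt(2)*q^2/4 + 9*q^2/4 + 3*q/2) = -q^5/2 - 5*sqrt(2)*q^4/4 + 3*q^4/4 - q^3 + 15*sqrt(2)*q^3/8 + 5*sqrt(2)*q^2/4 + 9*q^2/4 + 11*q/2 - 16*sqrt(2)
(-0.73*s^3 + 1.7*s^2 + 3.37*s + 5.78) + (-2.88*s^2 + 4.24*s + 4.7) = -0.73*s^3 - 1.18*s^2 + 7.61*s + 10.48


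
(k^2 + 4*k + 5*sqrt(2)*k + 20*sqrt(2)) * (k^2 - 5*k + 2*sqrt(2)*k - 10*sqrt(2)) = k^4 - k^3 + 7*sqrt(2)*k^3 - 7*sqrt(2)*k^2 - 140*sqrt(2)*k - 20*k - 400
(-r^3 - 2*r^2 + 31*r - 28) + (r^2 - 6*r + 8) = -r^3 - r^2 + 25*r - 20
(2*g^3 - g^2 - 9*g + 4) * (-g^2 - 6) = -2*g^5 + g^4 - 3*g^3 + 2*g^2 + 54*g - 24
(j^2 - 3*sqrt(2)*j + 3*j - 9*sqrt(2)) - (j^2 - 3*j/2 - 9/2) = -3*sqrt(2)*j + 9*j/2 - 9*sqrt(2) + 9/2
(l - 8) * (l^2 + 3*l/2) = l^3 - 13*l^2/2 - 12*l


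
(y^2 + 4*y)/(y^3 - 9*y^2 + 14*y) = (y + 4)/(y^2 - 9*y + 14)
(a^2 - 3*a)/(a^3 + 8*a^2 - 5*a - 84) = a/(a^2 + 11*a + 28)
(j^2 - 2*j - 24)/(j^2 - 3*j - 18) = (j + 4)/(j + 3)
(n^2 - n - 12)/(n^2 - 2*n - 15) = (n - 4)/(n - 5)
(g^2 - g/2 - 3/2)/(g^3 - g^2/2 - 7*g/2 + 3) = (g + 1)/(g^2 + g - 2)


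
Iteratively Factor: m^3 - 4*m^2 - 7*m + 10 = (m + 2)*(m^2 - 6*m + 5) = (m - 5)*(m + 2)*(m - 1)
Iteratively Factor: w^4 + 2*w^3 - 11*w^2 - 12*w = (w + 4)*(w^3 - 2*w^2 - 3*w) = (w - 3)*(w + 4)*(w^2 + w) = (w - 3)*(w + 1)*(w + 4)*(w)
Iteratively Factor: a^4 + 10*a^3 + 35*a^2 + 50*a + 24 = (a + 3)*(a^3 + 7*a^2 + 14*a + 8) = (a + 1)*(a + 3)*(a^2 + 6*a + 8) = (a + 1)*(a + 2)*(a + 3)*(a + 4)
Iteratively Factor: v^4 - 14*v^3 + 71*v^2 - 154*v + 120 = (v - 4)*(v^3 - 10*v^2 + 31*v - 30) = (v - 4)*(v - 3)*(v^2 - 7*v + 10) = (v - 4)*(v - 3)*(v - 2)*(v - 5)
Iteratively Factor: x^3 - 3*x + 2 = (x - 1)*(x^2 + x - 2) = (x - 1)^2*(x + 2)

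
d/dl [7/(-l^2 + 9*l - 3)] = 7*(2*l - 9)/(l^2 - 9*l + 3)^2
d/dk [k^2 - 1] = 2*k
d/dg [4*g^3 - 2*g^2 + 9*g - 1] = 12*g^2 - 4*g + 9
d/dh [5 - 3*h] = -3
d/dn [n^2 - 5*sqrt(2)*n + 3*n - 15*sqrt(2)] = 2*n - 5*sqrt(2) + 3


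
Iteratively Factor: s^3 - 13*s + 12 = (s - 1)*(s^2 + s - 12) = (s - 1)*(s + 4)*(s - 3)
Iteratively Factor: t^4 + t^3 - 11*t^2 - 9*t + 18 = (t - 1)*(t^3 + 2*t^2 - 9*t - 18) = (t - 1)*(t + 3)*(t^2 - t - 6) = (t - 3)*(t - 1)*(t + 3)*(t + 2)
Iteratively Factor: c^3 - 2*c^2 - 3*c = (c)*(c^2 - 2*c - 3) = c*(c - 3)*(c + 1)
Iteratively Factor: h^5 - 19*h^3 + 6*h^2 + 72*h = (h)*(h^4 - 19*h^2 + 6*h + 72) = h*(h - 3)*(h^3 + 3*h^2 - 10*h - 24) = h*(h - 3)*(h + 4)*(h^2 - h - 6) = h*(h - 3)*(h + 2)*(h + 4)*(h - 3)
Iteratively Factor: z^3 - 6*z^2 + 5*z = (z - 1)*(z^2 - 5*z) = (z - 5)*(z - 1)*(z)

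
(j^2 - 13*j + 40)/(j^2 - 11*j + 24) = (j - 5)/(j - 3)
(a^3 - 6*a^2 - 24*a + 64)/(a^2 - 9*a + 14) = (a^2 - 4*a - 32)/(a - 7)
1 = 1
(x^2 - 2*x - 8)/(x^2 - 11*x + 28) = (x + 2)/(x - 7)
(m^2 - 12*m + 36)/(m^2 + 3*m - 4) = (m^2 - 12*m + 36)/(m^2 + 3*m - 4)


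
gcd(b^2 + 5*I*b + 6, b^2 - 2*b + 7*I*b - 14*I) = 1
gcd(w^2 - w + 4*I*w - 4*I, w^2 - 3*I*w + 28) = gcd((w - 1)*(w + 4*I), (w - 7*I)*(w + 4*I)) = w + 4*I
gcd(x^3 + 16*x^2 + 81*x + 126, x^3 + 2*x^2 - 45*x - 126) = x^2 + 9*x + 18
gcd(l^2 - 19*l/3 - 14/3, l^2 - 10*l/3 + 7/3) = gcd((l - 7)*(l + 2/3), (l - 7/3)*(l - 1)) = 1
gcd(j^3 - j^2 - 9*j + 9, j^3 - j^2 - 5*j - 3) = j - 3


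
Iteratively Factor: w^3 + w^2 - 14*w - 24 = (w + 2)*(w^2 - w - 12) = (w + 2)*(w + 3)*(w - 4)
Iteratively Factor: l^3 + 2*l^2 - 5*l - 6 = (l + 3)*(l^2 - l - 2) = (l + 1)*(l + 3)*(l - 2)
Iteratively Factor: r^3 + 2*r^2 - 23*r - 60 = (r + 3)*(r^2 - r - 20) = (r - 5)*(r + 3)*(r + 4)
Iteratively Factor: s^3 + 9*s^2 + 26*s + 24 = (s + 4)*(s^2 + 5*s + 6) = (s + 2)*(s + 4)*(s + 3)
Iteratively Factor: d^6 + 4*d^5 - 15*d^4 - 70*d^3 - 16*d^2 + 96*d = (d + 2)*(d^5 + 2*d^4 - 19*d^3 - 32*d^2 + 48*d) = (d - 4)*(d + 2)*(d^4 + 6*d^3 + 5*d^2 - 12*d) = (d - 4)*(d + 2)*(d + 4)*(d^3 + 2*d^2 - 3*d) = d*(d - 4)*(d + 2)*(d + 4)*(d^2 + 2*d - 3) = d*(d - 4)*(d - 1)*(d + 2)*(d + 4)*(d + 3)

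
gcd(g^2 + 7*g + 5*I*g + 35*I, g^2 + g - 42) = g + 7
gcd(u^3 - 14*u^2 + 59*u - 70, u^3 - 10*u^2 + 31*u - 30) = u^2 - 7*u + 10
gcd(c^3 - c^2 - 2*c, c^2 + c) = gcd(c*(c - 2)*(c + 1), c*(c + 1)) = c^2 + c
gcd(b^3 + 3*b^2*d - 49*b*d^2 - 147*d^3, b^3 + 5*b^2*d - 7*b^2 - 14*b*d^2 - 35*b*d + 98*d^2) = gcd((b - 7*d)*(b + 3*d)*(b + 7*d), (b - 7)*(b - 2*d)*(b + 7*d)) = b + 7*d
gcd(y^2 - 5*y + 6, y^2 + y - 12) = y - 3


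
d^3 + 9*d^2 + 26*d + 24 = (d + 2)*(d + 3)*(d + 4)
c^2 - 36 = (c - 6)*(c + 6)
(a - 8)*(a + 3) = a^2 - 5*a - 24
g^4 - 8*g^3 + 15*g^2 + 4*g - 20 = (g - 5)*(g - 2)^2*(g + 1)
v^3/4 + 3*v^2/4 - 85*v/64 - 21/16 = (v/4 + 1)*(v - 7/4)*(v + 3/4)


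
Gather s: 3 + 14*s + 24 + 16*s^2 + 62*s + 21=16*s^2 + 76*s + 48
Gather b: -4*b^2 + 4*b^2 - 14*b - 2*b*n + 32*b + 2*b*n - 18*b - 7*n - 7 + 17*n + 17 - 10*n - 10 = 0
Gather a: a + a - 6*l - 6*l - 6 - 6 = 2*a - 12*l - 12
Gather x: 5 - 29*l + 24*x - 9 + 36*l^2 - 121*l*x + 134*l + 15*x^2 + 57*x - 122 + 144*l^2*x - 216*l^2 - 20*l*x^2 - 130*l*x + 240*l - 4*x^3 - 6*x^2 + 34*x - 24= -180*l^2 + 345*l - 4*x^3 + x^2*(9 - 20*l) + x*(144*l^2 - 251*l + 115) - 150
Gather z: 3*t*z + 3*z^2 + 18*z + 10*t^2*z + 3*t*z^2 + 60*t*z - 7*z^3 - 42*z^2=-7*z^3 + z^2*(3*t - 39) + z*(10*t^2 + 63*t + 18)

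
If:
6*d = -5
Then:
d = -5/6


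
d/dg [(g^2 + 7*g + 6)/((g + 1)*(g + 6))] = 0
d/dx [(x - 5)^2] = 2*x - 10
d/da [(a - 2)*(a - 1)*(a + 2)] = 3*a^2 - 2*a - 4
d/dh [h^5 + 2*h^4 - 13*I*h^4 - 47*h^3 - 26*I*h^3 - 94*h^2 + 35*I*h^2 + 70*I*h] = 5*h^4 + h^3*(8 - 52*I) + h^2*(-141 - 78*I) + h*(-188 + 70*I) + 70*I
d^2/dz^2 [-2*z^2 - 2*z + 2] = -4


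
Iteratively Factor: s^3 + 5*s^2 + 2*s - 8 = (s - 1)*(s^2 + 6*s + 8) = (s - 1)*(s + 2)*(s + 4)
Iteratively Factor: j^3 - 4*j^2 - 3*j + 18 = (j - 3)*(j^2 - j - 6) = (j - 3)^2*(j + 2)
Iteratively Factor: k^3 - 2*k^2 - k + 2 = (k + 1)*(k^2 - 3*k + 2) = (k - 2)*(k + 1)*(k - 1)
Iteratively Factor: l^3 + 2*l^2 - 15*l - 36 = (l - 4)*(l^2 + 6*l + 9) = (l - 4)*(l + 3)*(l + 3)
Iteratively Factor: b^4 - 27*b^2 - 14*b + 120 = (b - 5)*(b^3 + 5*b^2 - 2*b - 24) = (b - 5)*(b + 3)*(b^2 + 2*b - 8) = (b - 5)*(b + 3)*(b + 4)*(b - 2)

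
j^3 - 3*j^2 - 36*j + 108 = (j - 6)*(j - 3)*(j + 6)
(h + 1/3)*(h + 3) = h^2 + 10*h/3 + 1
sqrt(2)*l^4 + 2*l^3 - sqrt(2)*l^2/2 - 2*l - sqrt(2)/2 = (l - 1)*(l + 1)*(l + sqrt(2)/2)*(sqrt(2)*l + 1)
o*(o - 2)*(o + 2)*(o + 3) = o^4 + 3*o^3 - 4*o^2 - 12*o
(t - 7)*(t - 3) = t^2 - 10*t + 21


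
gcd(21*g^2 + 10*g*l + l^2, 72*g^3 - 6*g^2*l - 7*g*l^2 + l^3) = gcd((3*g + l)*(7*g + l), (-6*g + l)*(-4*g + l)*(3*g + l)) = 3*g + l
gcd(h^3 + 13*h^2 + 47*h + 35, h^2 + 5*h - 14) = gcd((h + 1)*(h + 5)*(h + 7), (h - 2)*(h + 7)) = h + 7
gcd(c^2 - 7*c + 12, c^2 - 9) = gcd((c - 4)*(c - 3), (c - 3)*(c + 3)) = c - 3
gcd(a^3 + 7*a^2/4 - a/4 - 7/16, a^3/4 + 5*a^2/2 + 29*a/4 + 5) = 1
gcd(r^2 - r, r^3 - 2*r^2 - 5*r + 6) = r - 1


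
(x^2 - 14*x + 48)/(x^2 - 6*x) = (x - 8)/x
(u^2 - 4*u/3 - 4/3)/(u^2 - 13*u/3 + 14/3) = (3*u + 2)/(3*u - 7)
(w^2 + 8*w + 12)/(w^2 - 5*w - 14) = (w + 6)/(w - 7)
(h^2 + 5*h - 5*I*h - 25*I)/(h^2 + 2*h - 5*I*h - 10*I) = (h + 5)/(h + 2)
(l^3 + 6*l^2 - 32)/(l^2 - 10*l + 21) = (l^3 + 6*l^2 - 32)/(l^2 - 10*l + 21)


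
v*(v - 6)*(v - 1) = v^3 - 7*v^2 + 6*v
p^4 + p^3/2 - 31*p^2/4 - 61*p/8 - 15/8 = (p - 3)*(p + 1/2)^2*(p + 5/2)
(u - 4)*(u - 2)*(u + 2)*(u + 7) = u^4 + 3*u^3 - 32*u^2 - 12*u + 112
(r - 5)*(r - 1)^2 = r^3 - 7*r^2 + 11*r - 5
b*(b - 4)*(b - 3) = b^3 - 7*b^2 + 12*b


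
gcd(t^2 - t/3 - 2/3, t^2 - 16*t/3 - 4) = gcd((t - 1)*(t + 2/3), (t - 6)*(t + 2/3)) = t + 2/3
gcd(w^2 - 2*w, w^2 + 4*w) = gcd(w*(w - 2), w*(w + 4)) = w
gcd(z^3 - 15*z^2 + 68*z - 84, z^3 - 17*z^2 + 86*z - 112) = z^2 - 9*z + 14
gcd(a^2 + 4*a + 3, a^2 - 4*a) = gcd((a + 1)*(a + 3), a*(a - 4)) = 1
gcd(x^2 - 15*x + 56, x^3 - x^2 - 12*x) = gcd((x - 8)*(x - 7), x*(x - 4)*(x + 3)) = 1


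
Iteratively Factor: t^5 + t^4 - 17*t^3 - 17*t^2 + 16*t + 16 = (t - 4)*(t^4 + 5*t^3 + 3*t^2 - 5*t - 4) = (t - 4)*(t + 1)*(t^3 + 4*t^2 - t - 4) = (t - 4)*(t + 1)^2*(t^2 + 3*t - 4) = (t - 4)*(t - 1)*(t + 1)^2*(t + 4)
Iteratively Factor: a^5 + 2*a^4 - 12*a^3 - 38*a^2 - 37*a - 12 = (a + 1)*(a^4 + a^3 - 13*a^2 - 25*a - 12) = (a + 1)*(a + 3)*(a^3 - 2*a^2 - 7*a - 4) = (a + 1)^2*(a + 3)*(a^2 - 3*a - 4) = (a - 4)*(a + 1)^2*(a + 3)*(a + 1)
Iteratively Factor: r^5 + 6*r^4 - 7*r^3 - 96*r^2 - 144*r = (r + 4)*(r^4 + 2*r^3 - 15*r^2 - 36*r) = (r - 4)*(r + 4)*(r^3 + 6*r^2 + 9*r) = r*(r - 4)*(r + 4)*(r^2 + 6*r + 9) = r*(r - 4)*(r + 3)*(r + 4)*(r + 3)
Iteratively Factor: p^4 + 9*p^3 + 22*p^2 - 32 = (p + 2)*(p^3 + 7*p^2 + 8*p - 16) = (p + 2)*(p + 4)*(p^2 + 3*p - 4) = (p + 2)*(p + 4)^2*(p - 1)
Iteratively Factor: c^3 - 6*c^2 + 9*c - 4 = (c - 4)*(c^2 - 2*c + 1) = (c - 4)*(c - 1)*(c - 1)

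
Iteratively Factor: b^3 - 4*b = (b + 2)*(b^2 - 2*b) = b*(b + 2)*(b - 2)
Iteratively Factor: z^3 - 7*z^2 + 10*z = (z - 5)*(z^2 - 2*z) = z*(z - 5)*(z - 2)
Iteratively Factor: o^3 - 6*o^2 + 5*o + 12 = (o + 1)*(o^2 - 7*o + 12) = (o - 4)*(o + 1)*(o - 3)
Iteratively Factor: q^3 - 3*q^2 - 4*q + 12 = (q - 2)*(q^2 - q - 6) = (q - 2)*(q + 2)*(q - 3)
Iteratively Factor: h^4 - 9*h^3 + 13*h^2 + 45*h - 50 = (h - 5)*(h^3 - 4*h^2 - 7*h + 10) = (h - 5)*(h + 2)*(h^2 - 6*h + 5) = (h - 5)^2*(h + 2)*(h - 1)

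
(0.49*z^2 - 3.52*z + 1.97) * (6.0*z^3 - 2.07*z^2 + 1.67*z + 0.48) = 2.94*z^5 - 22.1343*z^4 + 19.9247*z^3 - 9.7211*z^2 + 1.6003*z + 0.9456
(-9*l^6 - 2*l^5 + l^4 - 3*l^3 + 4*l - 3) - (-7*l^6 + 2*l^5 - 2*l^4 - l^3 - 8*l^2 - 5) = -2*l^6 - 4*l^5 + 3*l^4 - 2*l^3 + 8*l^2 + 4*l + 2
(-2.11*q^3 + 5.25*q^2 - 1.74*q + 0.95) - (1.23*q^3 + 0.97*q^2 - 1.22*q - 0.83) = -3.34*q^3 + 4.28*q^2 - 0.52*q + 1.78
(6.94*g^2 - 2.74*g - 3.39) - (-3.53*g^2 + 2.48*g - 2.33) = 10.47*g^2 - 5.22*g - 1.06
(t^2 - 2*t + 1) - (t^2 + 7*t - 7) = 8 - 9*t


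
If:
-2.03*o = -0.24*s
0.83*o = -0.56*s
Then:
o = 0.00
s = 0.00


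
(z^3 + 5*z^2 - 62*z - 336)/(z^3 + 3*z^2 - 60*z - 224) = (z + 6)/(z + 4)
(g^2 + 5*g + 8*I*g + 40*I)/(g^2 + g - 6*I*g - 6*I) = (g^2 + g*(5 + 8*I) + 40*I)/(g^2 + g*(1 - 6*I) - 6*I)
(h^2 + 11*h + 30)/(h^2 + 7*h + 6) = (h + 5)/(h + 1)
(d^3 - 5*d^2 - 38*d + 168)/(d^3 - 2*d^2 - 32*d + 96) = (d - 7)/(d - 4)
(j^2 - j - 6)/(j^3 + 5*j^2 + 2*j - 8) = (j - 3)/(j^2 + 3*j - 4)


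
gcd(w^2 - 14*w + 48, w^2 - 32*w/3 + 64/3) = w - 8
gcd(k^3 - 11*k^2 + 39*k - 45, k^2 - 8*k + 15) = k^2 - 8*k + 15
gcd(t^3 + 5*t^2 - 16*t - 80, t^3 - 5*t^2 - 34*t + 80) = t + 5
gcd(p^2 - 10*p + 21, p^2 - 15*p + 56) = p - 7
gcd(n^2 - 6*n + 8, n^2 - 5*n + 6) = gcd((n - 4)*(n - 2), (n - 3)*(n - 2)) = n - 2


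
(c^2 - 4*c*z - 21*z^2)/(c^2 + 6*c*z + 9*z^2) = (c - 7*z)/(c + 3*z)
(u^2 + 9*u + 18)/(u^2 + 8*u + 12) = (u + 3)/(u + 2)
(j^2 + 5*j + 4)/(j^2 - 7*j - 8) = (j + 4)/(j - 8)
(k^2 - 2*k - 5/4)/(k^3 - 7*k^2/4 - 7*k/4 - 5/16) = 4/(4*k + 1)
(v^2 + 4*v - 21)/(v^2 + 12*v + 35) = (v - 3)/(v + 5)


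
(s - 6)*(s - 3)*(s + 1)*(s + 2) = s^4 - 6*s^3 - 7*s^2 + 36*s + 36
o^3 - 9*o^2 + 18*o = o*(o - 6)*(o - 3)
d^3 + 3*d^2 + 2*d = d*(d + 1)*(d + 2)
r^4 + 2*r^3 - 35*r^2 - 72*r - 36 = (r - 6)*(r + 1)^2*(r + 6)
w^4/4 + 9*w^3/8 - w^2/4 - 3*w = w*(w/4 + 1)*(w - 3/2)*(w + 2)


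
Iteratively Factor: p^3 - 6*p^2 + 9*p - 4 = (p - 1)*(p^2 - 5*p + 4) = (p - 4)*(p - 1)*(p - 1)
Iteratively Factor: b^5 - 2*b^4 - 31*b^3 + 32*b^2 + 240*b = (b)*(b^4 - 2*b^3 - 31*b^2 + 32*b + 240) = b*(b - 5)*(b^3 + 3*b^2 - 16*b - 48) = b*(b - 5)*(b - 4)*(b^2 + 7*b + 12) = b*(b - 5)*(b - 4)*(b + 3)*(b + 4)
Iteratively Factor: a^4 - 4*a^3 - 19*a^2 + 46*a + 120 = (a + 2)*(a^3 - 6*a^2 - 7*a + 60) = (a + 2)*(a + 3)*(a^2 - 9*a + 20) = (a - 4)*(a + 2)*(a + 3)*(a - 5)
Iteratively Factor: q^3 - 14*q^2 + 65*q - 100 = (q - 5)*(q^2 - 9*q + 20) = (q - 5)^2*(q - 4)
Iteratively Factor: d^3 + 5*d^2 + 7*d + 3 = (d + 1)*(d^2 + 4*d + 3) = (d + 1)*(d + 3)*(d + 1)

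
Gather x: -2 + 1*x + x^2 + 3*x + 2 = x^2 + 4*x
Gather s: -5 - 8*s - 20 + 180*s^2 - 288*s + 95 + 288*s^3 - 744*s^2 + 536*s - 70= 288*s^3 - 564*s^2 + 240*s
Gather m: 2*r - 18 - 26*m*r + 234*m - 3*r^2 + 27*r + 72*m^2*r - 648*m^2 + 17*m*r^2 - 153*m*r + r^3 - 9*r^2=m^2*(72*r - 648) + m*(17*r^2 - 179*r + 234) + r^3 - 12*r^2 + 29*r - 18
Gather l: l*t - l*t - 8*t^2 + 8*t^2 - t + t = 0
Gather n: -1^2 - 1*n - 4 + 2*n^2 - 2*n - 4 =2*n^2 - 3*n - 9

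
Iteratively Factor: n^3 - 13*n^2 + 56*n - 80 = (n - 4)*(n^2 - 9*n + 20) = (n - 4)^2*(n - 5)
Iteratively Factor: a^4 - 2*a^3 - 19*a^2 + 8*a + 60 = (a - 5)*(a^3 + 3*a^2 - 4*a - 12) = (a - 5)*(a - 2)*(a^2 + 5*a + 6) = (a - 5)*(a - 2)*(a + 3)*(a + 2)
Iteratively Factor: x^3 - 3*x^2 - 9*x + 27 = (x - 3)*(x^2 - 9) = (x - 3)^2*(x + 3)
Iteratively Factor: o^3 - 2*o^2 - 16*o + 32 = (o - 2)*(o^2 - 16) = (o - 4)*(o - 2)*(o + 4)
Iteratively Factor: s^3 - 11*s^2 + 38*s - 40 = (s - 2)*(s^2 - 9*s + 20) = (s - 5)*(s - 2)*(s - 4)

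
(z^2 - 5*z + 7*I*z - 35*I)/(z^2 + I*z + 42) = (z - 5)/(z - 6*I)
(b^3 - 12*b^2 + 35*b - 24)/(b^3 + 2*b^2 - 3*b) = (b^2 - 11*b + 24)/(b*(b + 3))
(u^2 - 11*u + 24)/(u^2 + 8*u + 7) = (u^2 - 11*u + 24)/(u^2 + 8*u + 7)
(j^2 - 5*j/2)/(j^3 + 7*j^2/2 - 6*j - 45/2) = j/(j^2 + 6*j + 9)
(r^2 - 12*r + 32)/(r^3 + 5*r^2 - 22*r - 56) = (r - 8)/(r^2 + 9*r + 14)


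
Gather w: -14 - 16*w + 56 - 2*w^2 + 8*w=-2*w^2 - 8*w + 42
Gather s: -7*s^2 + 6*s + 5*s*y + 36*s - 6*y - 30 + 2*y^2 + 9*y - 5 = -7*s^2 + s*(5*y + 42) + 2*y^2 + 3*y - 35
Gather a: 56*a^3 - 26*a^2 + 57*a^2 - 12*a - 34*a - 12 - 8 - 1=56*a^3 + 31*a^2 - 46*a - 21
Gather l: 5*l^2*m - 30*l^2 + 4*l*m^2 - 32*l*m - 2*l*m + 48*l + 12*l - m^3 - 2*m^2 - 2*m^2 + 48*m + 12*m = l^2*(5*m - 30) + l*(4*m^2 - 34*m + 60) - m^3 - 4*m^2 + 60*m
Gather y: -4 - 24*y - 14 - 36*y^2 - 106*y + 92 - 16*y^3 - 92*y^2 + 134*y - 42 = -16*y^3 - 128*y^2 + 4*y + 32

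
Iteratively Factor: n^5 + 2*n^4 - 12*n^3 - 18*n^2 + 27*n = (n)*(n^4 + 2*n^3 - 12*n^2 - 18*n + 27) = n*(n + 3)*(n^3 - n^2 - 9*n + 9) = n*(n - 1)*(n + 3)*(n^2 - 9) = n*(n - 3)*(n - 1)*(n + 3)*(n + 3)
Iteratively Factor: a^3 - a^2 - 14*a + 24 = (a + 4)*(a^2 - 5*a + 6) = (a - 2)*(a + 4)*(a - 3)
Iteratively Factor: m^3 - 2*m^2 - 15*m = (m - 5)*(m^2 + 3*m) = (m - 5)*(m + 3)*(m)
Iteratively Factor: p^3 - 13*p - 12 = (p - 4)*(p^2 + 4*p + 3) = (p - 4)*(p + 3)*(p + 1)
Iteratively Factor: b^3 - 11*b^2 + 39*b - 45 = (b - 3)*(b^2 - 8*b + 15) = (b - 3)^2*(b - 5)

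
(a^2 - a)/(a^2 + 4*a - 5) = a/(a + 5)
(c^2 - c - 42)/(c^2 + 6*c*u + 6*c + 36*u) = (c - 7)/(c + 6*u)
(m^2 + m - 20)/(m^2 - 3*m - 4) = (m + 5)/(m + 1)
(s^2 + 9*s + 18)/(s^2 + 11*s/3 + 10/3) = 3*(s^2 + 9*s + 18)/(3*s^2 + 11*s + 10)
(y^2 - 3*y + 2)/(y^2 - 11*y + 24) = (y^2 - 3*y + 2)/(y^2 - 11*y + 24)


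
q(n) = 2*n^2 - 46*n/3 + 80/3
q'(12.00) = 32.67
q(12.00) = 130.67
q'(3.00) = -3.33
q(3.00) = -1.33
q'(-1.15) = -19.93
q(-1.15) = 46.94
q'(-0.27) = -16.41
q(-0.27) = 30.95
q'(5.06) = 4.91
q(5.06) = 0.29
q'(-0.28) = -16.45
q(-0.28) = 31.12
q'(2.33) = -6.01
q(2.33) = 1.80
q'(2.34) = -5.97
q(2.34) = 1.74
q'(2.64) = -4.77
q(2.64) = 0.13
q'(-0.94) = -19.09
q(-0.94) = 42.85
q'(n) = 4*n - 46/3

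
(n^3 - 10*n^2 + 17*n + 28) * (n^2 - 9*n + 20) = n^5 - 19*n^4 + 127*n^3 - 325*n^2 + 88*n + 560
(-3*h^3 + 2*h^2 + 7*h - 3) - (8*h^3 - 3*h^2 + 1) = -11*h^3 + 5*h^2 + 7*h - 4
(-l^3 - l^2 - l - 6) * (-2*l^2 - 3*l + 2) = 2*l^5 + 5*l^4 + 3*l^3 + 13*l^2 + 16*l - 12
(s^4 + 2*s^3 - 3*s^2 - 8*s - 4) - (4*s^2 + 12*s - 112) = s^4 + 2*s^3 - 7*s^2 - 20*s + 108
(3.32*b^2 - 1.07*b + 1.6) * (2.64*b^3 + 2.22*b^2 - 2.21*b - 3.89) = 8.7648*b^5 + 4.5456*b^4 - 5.4886*b^3 - 6.9981*b^2 + 0.6263*b - 6.224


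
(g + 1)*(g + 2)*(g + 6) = g^3 + 9*g^2 + 20*g + 12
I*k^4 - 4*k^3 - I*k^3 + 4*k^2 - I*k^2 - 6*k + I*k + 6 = (k - I)*(k + 2*I)*(k + 3*I)*(I*k - I)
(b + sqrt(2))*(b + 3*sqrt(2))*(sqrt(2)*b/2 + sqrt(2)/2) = sqrt(2)*b^3/2 + sqrt(2)*b^2/2 + 4*b^2 + 4*b + 3*sqrt(2)*b + 3*sqrt(2)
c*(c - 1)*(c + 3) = c^3 + 2*c^2 - 3*c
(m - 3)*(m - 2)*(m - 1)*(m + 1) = m^4 - 5*m^3 + 5*m^2 + 5*m - 6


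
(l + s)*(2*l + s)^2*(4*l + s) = 16*l^4 + 36*l^3*s + 28*l^2*s^2 + 9*l*s^3 + s^4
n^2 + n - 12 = (n - 3)*(n + 4)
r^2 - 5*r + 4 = (r - 4)*(r - 1)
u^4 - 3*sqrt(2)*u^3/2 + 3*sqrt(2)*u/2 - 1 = (u - 1)*(u + 1)*(u - sqrt(2))*(u - sqrt(2)/2)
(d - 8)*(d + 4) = d^2 - 4*d - 32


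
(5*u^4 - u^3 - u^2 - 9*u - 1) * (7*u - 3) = 35*u^5 - 22*u^4 - 4*u^3 - 60*u^2 + 20*u + 3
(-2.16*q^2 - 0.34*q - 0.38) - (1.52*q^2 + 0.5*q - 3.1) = -3.68*q^2 - 0.84*q + 2.72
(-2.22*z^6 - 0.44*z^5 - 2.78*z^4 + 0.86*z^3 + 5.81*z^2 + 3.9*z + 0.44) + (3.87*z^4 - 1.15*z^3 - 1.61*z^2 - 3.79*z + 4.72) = -2.22*z^6 - 0.44*z^5 + 1.09*z^4 - 0.29*z^3 + 4.2*z^2 + 0.11*z + 5.16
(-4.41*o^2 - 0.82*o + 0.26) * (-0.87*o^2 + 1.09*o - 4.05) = 3.8367*o^4 - 4.0935*o^3 + 16.7405*o^2 + 3.6044*o - 1.053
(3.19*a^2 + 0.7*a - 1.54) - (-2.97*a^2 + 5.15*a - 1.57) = 6.16*a^2 - 4.45*a + 0.03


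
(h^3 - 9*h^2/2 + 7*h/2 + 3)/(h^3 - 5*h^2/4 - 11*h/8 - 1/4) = 4*(h - 3)/(4*h + 1)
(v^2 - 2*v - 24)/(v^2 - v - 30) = (v + 4)/(v + 5)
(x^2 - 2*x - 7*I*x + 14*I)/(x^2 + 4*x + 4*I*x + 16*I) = (x^2 - x*(2 + 7*I) + 14*I)/(x^2 + 4*x*(1 + I) + 16*I)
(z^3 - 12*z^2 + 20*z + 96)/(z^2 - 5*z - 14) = (z^2 - 14*z + 48)/(z - 7)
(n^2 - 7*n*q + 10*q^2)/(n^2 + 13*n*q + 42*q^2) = (n^2 - 7*n*q + 10*q^2)/(n^2 + 13*n*q + 42*q^2)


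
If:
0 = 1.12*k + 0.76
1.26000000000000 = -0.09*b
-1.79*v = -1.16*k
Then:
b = -14.00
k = -0.68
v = -0.44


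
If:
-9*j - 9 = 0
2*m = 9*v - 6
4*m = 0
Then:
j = -1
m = 0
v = 2/3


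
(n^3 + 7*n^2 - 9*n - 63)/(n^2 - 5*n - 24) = (n^2 + 4*n - 21)/(n - 8)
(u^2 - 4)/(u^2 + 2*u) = (u - 2)/u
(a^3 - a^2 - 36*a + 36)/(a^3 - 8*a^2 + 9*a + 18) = (a^2 + 5*a - 6)/(a^2 - 2*a - 3)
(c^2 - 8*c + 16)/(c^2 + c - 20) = (c - 4)/(c + 5)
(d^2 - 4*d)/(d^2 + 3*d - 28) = d/(d + 7)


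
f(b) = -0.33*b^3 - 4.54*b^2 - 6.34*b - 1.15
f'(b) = -0.99*b^2 - 9.08*b - 6.34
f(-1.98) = -3.83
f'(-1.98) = 7.76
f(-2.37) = -7.23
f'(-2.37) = 9.62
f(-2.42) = -7.72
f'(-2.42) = 9.84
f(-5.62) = -50.34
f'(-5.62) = 13.42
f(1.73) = -27.41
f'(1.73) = -25.01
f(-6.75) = -63.72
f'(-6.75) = 9.84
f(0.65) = -7.28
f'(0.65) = -12.66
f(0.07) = -1.62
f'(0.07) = -6.98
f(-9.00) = -71.26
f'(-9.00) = -4.81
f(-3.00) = -14.08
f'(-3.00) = 11.99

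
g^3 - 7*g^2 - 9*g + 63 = (g - 7)*(g - 3)*(g + 3)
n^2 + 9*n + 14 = (n + 2)*(n + 7)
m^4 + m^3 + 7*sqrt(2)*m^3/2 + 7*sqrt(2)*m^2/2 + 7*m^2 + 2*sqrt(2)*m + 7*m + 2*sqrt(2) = (m + 1)*(m + sqrt(2)/2)*(m + sqrt(2))*(m + 2*sqrt(2))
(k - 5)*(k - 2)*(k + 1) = k^3 - 6*k^2 + 3*k + 10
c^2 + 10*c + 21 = (c + 3)*(c + 7)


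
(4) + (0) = 4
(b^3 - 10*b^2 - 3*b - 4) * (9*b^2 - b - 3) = 9*b^5 - 91*b^4 - 20*b^3 - 3*b^2 + 13*b + 12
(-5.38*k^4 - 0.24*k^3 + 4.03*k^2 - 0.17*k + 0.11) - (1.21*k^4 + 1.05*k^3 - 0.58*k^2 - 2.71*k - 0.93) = -6.59*k^4 - 1.29*k^3 + 4.61*k^2 + 2.54*k + 1.04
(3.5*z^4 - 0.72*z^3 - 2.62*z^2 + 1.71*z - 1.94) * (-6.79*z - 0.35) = -23.765*z^5 + 3.6638*z^4 + 18.0418*z^3 - 10.6939*z^2 + 12.5741*z + 0.679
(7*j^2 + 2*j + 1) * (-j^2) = -7*j^4 - 2*j^3 - j^2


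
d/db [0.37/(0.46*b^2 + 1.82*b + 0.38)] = (-0.3404*b - 0.6734)/(0.46*b^2 + 1.82*b + 0.38)^2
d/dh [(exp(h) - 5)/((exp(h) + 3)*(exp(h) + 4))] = (-exp(2*h) + 10*exp(h) + 47)*exp(h)/(exp(4*h) + 14*exp(3*h) + 73*exp(2*h) + 168*exp(h) + 144)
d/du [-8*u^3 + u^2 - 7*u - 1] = -24*u^2 + 2*u - 7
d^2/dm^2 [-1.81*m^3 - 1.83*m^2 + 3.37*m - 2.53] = -10.86*m - 3.66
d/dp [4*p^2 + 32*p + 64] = 8*p + 32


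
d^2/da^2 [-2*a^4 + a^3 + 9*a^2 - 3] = -24*a^2 + 6*a + 18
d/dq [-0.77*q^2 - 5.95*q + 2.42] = -1.54*q - 5.95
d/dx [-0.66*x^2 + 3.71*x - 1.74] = 3.71 - 1.32*x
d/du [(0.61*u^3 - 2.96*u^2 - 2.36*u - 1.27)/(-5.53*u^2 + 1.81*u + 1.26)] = (-3.3733*u^4 + 2.2082*u^3 - 16.1026*u^2 - 21.5054*u - 0.6749)/(30.5809*u^4 - 20.0186*u^3 - 10.6595*u^2 + 4.5612*u + 1.5876)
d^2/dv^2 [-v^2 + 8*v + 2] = -2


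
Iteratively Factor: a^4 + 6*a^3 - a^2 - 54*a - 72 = (a - 3)*(a^3 + 9*a^2 + 26*a + 24) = (a - 3)*(a + 2)*(a^2 + 7*a + 12) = (a - 3)*(a + 2)*(a + 3)*(a + 4)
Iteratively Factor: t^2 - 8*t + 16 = (t - 4)*(t - 4)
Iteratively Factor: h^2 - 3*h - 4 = (h + 1)*(h - 4)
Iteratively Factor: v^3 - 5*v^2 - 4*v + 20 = (v + 2)*(v^2 - 7*v + 10) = (v - 2)*(v + 2)*(v - 5)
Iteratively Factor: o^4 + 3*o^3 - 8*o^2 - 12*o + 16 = (o - 2)*(o^3 + 5*o^2 + 2*o - 8) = (o - 2)*(o + 4)*(o^2 + o - 2) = (o - 2)*(o - 1)*(o + 4)*(o + 2)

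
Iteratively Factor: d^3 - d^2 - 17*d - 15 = (d + 1)*(d^2 - 2*d - 15) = (d + 1)*(d + 3)*(d - 5)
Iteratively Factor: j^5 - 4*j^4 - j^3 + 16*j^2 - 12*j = (j - 3)*(j^4 - j^3 - 4*j^2 + 4*j) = (j - 3)*(j - 2)*(j^3 + j^2 - 2*j) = (j - 3)*(j - 2)*(j + 2)*(j^2 - j) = j*(j - 3)*(j - 2)*(j + 2)*(j - 1)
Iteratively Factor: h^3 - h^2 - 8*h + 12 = (h - 2)*(h^2 + h - 6) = (h - 2)*(h + 3)*(h - 2)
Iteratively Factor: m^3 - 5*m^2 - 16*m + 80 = (m + 4)*(m^2 - 9*m + 20) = (m - 5)*(m + 4)*(m - 4)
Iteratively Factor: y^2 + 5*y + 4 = (y + 4)*(y + 1)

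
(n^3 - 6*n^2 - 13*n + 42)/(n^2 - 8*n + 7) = (n^2 + n - 6)/(n - 1)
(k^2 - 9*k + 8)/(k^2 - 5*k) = (k^2 - 9*k + 8)/(k*(k - 5))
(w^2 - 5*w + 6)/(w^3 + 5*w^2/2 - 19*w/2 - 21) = 2*(w - 2)/(2*w^2 + 11*w + 14)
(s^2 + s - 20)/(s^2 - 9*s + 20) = (s + 5)/(s - 5)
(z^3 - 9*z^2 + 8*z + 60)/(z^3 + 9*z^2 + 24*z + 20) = (z^2 - 11*z + 30)/(z^2 + 7*z + 10)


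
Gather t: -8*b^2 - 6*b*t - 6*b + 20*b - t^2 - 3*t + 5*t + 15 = -8*b^2 + 14*b - t^2 + t*(2 - 6*b) + 15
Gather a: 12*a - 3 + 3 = 12*a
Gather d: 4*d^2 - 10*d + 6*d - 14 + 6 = 4*d^2 - 4*d - 8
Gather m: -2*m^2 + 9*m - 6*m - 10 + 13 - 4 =-2*m^2 + 3*m - 1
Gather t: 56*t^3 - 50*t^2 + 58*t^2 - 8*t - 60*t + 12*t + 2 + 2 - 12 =56*t^3 + 8*t^2 - 56*t - 8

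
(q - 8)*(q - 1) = q^2 - 9*q + 8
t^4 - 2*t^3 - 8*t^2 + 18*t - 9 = (t - 3)*(t - 1)^2*(t + 3)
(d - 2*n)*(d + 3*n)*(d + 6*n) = d^3 + 7*d^2*n - 36*n^3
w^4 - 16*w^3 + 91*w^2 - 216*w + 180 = (w - 6)*(w - 5)*(w - 3)*(w - 2)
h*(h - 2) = h^2 - 2*h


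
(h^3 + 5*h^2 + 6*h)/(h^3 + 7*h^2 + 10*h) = (h + 3)/(h + 5)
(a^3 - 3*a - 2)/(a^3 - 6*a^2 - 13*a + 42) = (a^2 + 2*a + 1)/(a^2 - 4*a - 21)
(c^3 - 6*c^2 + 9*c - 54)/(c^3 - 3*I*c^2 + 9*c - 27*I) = (c - 6)/(c - 3*I)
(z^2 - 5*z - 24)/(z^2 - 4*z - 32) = (z + 3)/(z + 4)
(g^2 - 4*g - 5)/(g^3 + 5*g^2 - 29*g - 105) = (g + 1)/(g^2 + 10*g + 21)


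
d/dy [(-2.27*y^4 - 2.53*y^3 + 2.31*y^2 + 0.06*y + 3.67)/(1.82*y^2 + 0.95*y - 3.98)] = (-8.2628*y^5 - 11.0741*y^4 + 31.3314*y^3 + 32.2935*y^2 - 31.7464*y - 3.7253)/(3.3124*y^4 + 3.458*y^3 - 13.5847*y^2 - 7.562*y + 15.8404)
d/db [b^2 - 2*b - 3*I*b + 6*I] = 2*b - 2 - 3*I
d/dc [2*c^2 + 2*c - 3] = 4*c + 2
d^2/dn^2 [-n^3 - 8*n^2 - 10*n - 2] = -6*n - 16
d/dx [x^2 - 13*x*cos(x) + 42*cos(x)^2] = 13*x*sin(x) + 2*x - 42*sin(2*x) - 13*cos(x)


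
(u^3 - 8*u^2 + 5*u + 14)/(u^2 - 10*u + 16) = (u^2 - 6*u - 7)/(u - 8)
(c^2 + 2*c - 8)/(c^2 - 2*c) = (c + 4)/c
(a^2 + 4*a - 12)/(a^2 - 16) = (a^2 + 4*a - 12)/(a^2 - 16)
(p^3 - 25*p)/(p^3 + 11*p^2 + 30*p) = (p - 5)/(p + 6)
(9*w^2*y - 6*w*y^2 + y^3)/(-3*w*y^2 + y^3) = (-3*w + y)/y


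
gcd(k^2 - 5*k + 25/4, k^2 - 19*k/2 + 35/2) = k - 5/2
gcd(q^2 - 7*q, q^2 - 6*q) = q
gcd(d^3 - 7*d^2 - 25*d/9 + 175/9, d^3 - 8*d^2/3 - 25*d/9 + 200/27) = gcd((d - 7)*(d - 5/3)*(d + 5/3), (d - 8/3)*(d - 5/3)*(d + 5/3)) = d^2 - 25/9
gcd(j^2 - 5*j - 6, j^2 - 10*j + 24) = j - 6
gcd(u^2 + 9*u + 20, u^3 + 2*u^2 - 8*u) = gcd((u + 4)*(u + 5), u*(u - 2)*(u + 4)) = u + 4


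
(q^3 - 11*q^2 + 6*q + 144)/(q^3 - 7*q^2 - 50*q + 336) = (q + 3)/(q + 7)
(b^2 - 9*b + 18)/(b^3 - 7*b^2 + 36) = 1/(b + 2)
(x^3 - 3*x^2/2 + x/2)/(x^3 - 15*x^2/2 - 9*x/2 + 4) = x*(x - 1)/(x^2 - 7*x - 8)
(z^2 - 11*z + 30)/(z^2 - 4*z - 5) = (z - 6)/(z + 1)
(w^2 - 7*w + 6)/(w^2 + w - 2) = (w - 6)/(w + 2)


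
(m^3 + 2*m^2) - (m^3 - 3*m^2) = 5*m^2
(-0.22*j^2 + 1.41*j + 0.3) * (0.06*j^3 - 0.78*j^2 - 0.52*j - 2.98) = -0.0132*j^5 + 0.2562*j^4 - 0.9674*j^3 - 0.3116*j^2 - 4.3578*j - 0.894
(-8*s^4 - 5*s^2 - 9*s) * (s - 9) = -8*s^5 + 72*s^4 - 5*s^3 + 36*s^2 + 81*s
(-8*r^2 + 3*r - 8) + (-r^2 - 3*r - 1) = -9*r^2 - 9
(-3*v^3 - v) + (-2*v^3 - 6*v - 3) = -5*v^3 - 7*v - 3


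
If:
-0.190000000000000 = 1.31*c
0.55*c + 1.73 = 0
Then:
No Solution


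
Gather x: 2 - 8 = -6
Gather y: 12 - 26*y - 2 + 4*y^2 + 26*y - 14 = 4*y^2 - 4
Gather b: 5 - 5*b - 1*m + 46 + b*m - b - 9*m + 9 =b*(m - 6) - 10*m + 60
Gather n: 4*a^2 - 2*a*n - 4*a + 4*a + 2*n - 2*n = 4*a^2 - 2*a*n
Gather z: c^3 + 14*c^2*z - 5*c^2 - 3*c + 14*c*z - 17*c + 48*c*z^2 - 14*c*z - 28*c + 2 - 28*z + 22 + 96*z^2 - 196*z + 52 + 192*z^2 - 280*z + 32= c^3 - 5*c^2 - 48*c + z^2*(48*c + 288) + z*(14*c^2 - 504) + 108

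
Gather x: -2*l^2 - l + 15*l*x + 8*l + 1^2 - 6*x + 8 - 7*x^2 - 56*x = -2*l^2 + 7*l - 7*x^2 + x*(15*l - 62) + 9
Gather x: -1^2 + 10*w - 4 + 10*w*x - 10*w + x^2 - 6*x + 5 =x^2 + x*(10*w - 6)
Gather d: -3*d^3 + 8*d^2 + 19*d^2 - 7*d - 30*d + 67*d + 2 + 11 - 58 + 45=-3*d^3 + 27*d^2 + 30*d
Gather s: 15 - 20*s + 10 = 25 - 20*s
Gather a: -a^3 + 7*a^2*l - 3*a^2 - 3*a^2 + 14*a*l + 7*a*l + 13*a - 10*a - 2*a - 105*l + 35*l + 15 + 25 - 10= -a^3 + a^2*(7*l - 6) + a*(21*l + 1) - 70*l + 30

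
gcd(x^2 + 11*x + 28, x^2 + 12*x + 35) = x + 7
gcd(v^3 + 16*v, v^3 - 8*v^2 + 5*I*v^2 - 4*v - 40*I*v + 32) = v + 4*I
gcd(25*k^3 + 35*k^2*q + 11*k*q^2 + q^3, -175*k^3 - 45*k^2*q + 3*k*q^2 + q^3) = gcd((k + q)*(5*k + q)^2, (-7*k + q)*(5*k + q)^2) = 25*k^2 + 10*k*q + q^2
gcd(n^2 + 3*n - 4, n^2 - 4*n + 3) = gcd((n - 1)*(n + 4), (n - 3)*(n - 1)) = n - 1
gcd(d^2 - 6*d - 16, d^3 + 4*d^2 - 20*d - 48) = d + 2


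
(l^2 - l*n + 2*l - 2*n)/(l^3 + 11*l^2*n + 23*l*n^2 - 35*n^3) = (l + 2)/(l^2 + 12*l*n + 35*n^2)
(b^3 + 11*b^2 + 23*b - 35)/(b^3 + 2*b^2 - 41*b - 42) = (b^2 + 4*b - 5)/(b^2 - 5*b - 6)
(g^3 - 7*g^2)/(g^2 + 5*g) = g*(g - 7)/(g + 5)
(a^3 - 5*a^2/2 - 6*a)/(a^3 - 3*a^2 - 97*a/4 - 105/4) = 2*a*(a - 4)/(2*a^2 - 9*a - 35)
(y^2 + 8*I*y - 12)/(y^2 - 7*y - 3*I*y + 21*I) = (y^2 + 8*I*y - 12)/(y^2 - 7*y - 3*I*y + 21*I)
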